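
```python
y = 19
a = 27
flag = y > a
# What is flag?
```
Trace:
  y=19
  y=19, a=27
  y=19, a=27, flag=False

Final answer: False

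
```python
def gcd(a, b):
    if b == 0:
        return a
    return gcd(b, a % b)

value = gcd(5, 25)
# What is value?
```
Call trace:
gcd(a=5, b=25)
  gcd(a=25, b=5)
    gcd(a=5, b=0)
    -> return 5
  -> return 5
-> return 5

Final answer: 5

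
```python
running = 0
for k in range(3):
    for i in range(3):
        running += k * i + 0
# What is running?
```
Trace:
  running=0
  running=0, k=0, i=0
  running=0, k=0, i=1
  running=0, k=0, i=2
  running=0, k=1, i=0
  running=1, k=1, i=1
  running=3, k=1, i=2
  running=3, k=2, i=0
  running=5, k=2, i=1
  running=9, k=2, i=2

Final answer: 9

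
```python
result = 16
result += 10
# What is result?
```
Trace:
  result=16
  result=26

Final answer: 26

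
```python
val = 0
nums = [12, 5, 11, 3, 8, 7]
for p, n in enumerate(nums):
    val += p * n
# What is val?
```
Trace:
  val=0
  val=0, p=0, n=12
  val=5, p=1, n=5
  val=27, p=2, n=11
  val=36, p=3, n=3
  val=68, p=4, n=8
  val=103, p=5, n=7

Final answer: 103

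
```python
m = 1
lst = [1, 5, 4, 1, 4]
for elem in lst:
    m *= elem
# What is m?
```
Trace:
  m=1
  m=1, elem=1
  m=5, elem=5
  m=20, elem=4
  m=20, elem=1
  m=80, elem=4

Final answer: 80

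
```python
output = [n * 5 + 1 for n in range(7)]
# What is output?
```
Trace:
  n=0
  n=1
  n=2
  n=3
  n=4
  n=5
  n=6
  output=[1, 6, 11, 16, 21, 26, 31]

Final answer: [1, 6, 11, 16, 21, 26, 31]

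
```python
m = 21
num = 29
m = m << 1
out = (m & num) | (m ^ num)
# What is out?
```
Trace:
  m=21
  m=21, num=29
  m=42, num=29
  m=42, num=29, out=63

Final answer: 63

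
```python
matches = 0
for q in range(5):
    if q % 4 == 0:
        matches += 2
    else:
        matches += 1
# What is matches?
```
Trace:
  matches=0
  matches=2, q=0
  matches=3, q=1
  matches=4, q=2
  matches=5, q=3
  matches=7, q=4

Final answer: 7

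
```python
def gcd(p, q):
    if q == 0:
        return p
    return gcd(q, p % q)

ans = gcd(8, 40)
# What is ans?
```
Call trace:
gcd(p=8, q=40)
  gcd(p=40, q=8)
    gcd(p=8, q=0)
    -> return 8
  -> return 8
-> return 8

Final answer: 8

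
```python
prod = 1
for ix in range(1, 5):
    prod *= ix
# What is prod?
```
Trace:
  prod=1
  prod=1, ix=1
  prod=2, ix=2
  prod=6, ix=3
  prod=24, ix=4

Final answer: 24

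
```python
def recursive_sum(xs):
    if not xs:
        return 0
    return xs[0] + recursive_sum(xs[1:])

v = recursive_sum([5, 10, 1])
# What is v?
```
Call trace:
recursive_sum(xs=[5, 10, 1])
  recursive_sum(xs=[10, 1])
    recursive_sum(xs=[1])
      recursive_sum(xs=[])
      -> return 0
    -> return 1
  -> return 11
-> return 16

Final answer: 16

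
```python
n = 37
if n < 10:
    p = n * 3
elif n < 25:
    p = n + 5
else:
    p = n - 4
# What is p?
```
Trace:
  n=37
  n=37, p=33

Final answer: 33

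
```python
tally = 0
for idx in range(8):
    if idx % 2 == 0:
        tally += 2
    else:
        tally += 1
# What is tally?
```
Trace:
  tally=0
  tally=2, idx=0
  tally=3, idx=1
  tally=5, idx=2
  tally=6, idx=3
  tally=8, idx=4
  tally=9, idx=5
  tally=11, idx=6
  tally=12, idx=7

Final answer: 12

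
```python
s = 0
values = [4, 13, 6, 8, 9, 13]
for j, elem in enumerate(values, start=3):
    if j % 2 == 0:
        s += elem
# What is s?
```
Trace:
  s=0
  s=0, j=3, elem=4
  s=13, j=4, elem=13
  s=13, j=5, elem=6
  s=21, j=6, elem=8
  s=21, j=7, elem=9
  s=34, j=8, elem=13

Final answer: 34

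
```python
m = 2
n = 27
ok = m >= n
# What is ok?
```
Trace:
  m=2
  m=2, n=27
  m=2, n=27, ok=False

Final answer: False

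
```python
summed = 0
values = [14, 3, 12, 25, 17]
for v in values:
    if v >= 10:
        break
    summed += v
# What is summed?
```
Trace:
  summed=0
  summed=0, v=14

Final answer: 0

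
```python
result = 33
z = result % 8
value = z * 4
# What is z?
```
Trace:
  result=33
  result=33, z=1
  result=33, z=1, value=4

Final answer: 1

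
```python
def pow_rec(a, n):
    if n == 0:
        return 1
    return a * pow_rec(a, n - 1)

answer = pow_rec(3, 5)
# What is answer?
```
Call trace:
pow_rec(a=3, n=5)
  pow_rec(a=3, n=4)
    pow_rec(a=3, n=3)
      pow_rec(a=3, n=2)
        pow_rec(a=3, n=1)
          pow_rec(a=3, n=0)
          -> return 1
        -> return 3
      -> return 9
    -> return 27
  -> return 81
-> return 243

Final answer: 243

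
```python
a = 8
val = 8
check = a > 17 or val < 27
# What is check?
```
Trace:
  a=8
  a=8, val=8
  a=8, val=8, check=True

Final answer: True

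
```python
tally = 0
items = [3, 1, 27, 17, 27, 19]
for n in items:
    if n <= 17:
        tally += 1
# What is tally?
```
Trace:
  tally=0
  tally=1, n=3
  tally=2, n=1
  tally=2, n=27
  tally=3, n=17
  tally=3, n=27
  tally=3, n=19

Final answer: 3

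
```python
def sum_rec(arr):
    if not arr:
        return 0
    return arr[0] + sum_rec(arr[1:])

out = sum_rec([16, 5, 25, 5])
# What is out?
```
Call trace:
sum_rec(arr=[16, 5, 25, 5])
  sum_rec(arr=[5, 25, 5])
    sum_rec(arr=[25, 5])
      sum_rec(arr=[5])
        sum_rec(arr=[])
        -> return 0
      -> return 5
    -> return 30
  -> return 35
-> return 51

Final answer: 51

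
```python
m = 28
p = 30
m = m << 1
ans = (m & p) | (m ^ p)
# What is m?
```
Trace:
  m=28
  m=28, p=30
  m=56, p=30
  m=56, p=30, ans=62

Final answer: 56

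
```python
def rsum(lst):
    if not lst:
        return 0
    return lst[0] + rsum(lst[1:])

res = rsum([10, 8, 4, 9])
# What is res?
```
Call trace:
rsum(lst=[10, 8, 4, 9])
  rsum(lst=[8, 4, 9])
    rsum(lst=[4, 9])
      rsum(lst=[9])
        rsum(lst=[])
        -> return 0
      -> return 9
    -> return 13
  -> return 21
-> return 31

Final answer: 31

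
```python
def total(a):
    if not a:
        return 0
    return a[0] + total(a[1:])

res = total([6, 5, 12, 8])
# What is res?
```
Call trace:
total(a=[6, 5, 12, 8])
  total(a=[5, 12, 8])
    total(a=[12, 8])
      total(a=[8])
        total(a=[])
        -> return 0
      -> return 8
    -> return 20
  -> return 25
-> return 31

Final answer: 31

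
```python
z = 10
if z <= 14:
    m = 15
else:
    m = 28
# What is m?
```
Trace:
  z=10
  z=10, m=15

Final answer: 15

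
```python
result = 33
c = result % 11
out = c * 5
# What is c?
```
Trace:
  result=33
  result=33, c=0
  result=33, c=0, out=0

Final answer: 0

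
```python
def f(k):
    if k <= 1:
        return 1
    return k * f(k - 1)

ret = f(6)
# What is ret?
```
Call trace:
f(k=6)
  f(k=5)
    f(k=4)
      f(k=3)
        f(k=2)
          f(k=1)
          -> return 1
        -> return 2
      -> return 6
    -> return 24
  -> return 120
-> return 720

Final answer: 720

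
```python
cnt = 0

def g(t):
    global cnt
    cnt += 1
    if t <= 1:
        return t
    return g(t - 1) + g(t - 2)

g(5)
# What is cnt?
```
Call trace (a repeated sub-call is expanded the first time; later identical calls just restate its return value):
g(t=5)
  g(t=4)
    g(t=3)
      g(t=2)
        g(t=1)
        -> return 1
        g(t=0)
        -> return 0
      -> return 1
      g(t=1)
      -> return 1
    -> return 2
    g(t=2) -> return 1  (same call as traced above)
  -> return 3
  g(t=3) -> return 2  (same call as traced above)
-> return 5

cnt is incremented once per call, so count the calls in each subtree. Let C(t) = number of calls made by g(t).
C(0) = C(1) = 1 (base case, no recursion); C(t) = 1 + C(t - 1) + C(t - 2) otherwise.
C(2) = 1 + C(1) + C(0) = 1 + 1 + 1 = 3
C(3) = 1 + C(2) + C(1) = 1 + 3 + 1 = 5
C(4) = 1 + C(3) + C(2) = 1 + 5 + 3 = 9
C(5) = 1 + C(4) + C(3) = 1 + 9 + 5 = 15
cnt = C(5) = 15

Final answer: 15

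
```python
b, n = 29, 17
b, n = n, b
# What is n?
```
Trace:
  b=29, n=17
  b=17, n=29

Final answer: 29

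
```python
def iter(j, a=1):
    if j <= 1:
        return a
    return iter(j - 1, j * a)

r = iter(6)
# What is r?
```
Call trace:
iter(j=6, a=1)
  iter(j=5, a=6)
    iter(j=4, a=30)
      iter(j=3, a=120)
        iter(j=2, a=360)
          iter(j=1, a=720)
          -> return 720
        -> return 720
      -> return 720
    -> return 720
  -> return 720
-> return 720

Final answer: 720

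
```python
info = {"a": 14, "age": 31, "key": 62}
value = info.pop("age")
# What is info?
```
Trace:
  info={'a': 14, 'age': 31, 'key': 62}
  info={'a': 14, 'key': 62}, value=31

Final answer: {'a': 14, 'key': 62}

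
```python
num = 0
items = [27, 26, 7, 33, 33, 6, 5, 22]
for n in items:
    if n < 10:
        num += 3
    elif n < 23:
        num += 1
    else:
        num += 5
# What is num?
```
Trace:
  num=0
  num=5, n=27
  num=10, n=26
  num=13, n=7
  num=18, n=33
  num=23, n=33
  num=26, n=6
  num=29, n=5
  num=30, n=22

Final answer: 30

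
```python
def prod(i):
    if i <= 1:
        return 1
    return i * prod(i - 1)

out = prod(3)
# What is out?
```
Call trace:
prod(i=3)
  prod(i=2)
    prod(i=1)
    -> return 1
  -> return 2
-> return 6

Final answer: 6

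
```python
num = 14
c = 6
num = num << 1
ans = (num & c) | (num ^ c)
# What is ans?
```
Trace:
  num=14
  num=14, c=6
  num=28, c=6
  num=28, c=6, ans=30

Final answer: 30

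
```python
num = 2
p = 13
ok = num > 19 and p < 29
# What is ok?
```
Trace:
  num=2
  num=2, p=13
  num=2, p=13, ok=False

Final answer: False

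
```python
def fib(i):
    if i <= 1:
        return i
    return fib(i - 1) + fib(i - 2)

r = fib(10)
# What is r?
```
Call trace (a repeated sub-call is expanded the first time; later identical calls just restate its return value):
fib(i=10)
  fib(i=9)
    fib(i=8)
      fib(i=7)
        fib(i=6)
          fib(i=5)
            fib(i=4)
              fib(i=3)
                fib(i=2)
                  fib(i=1)
                  -> return 1
                  fib(i=0)
                  -> return 0
                -> return 1
                fib(i=1)
                -> return 1
              -> return 2
              fib(i=2) -> return 1  (same call as traced above)
            -> return 3
            fib(i=3) -> return 2  (same call as traced above)
          -> return 5
          fib(i=4) -> return 3  (same call as traced above)
        -> return 8
        fib(i=5) -> return 5  (same call as traced above)
      -> return 13
      fib(i=6) -> return 8  (same call as traced above)
    -> return 21
    fib(i=7) -> return 13  (same call as traced above)
  -> return 34
  fib(i=8) -> return 21  (same call as traced above)
-> return 55

Final answer: 55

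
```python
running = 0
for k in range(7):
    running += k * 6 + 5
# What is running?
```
Trace:
  running=0
  running=5, k=0
  running=16, k=1
  running=33, k=2
  running=56, k=3
  running=85, k=4
  running=120, k=5
  running=161, k=6

Final answer: 161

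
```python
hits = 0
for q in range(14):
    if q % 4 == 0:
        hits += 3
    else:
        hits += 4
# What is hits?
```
Trace:
  hits=0
  hits=3, q=0
  hits=7, q=1
  hits=11, q=2
  hits=15, q=3
  hits=18, q=4
  hits=22, q=5
  hits=26, q=6
  hits=30, q=7
  hits=33, q=8
  hits=37, q=9
  hits=41, q=10
  hits=45, q=11
  hits=48, q=12
  hits=52, q=13

Final answer: 52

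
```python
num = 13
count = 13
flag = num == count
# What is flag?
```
Trace:
  num=13
  num=13, count=13
  num=13, count=13, flag=True

Final answer: True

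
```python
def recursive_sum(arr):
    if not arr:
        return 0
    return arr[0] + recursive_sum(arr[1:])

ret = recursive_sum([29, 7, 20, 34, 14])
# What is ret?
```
Call trace:
recursive_sum(arr=[29, 7, 20, 34, 14])
  recursive_sum(arr=[7, 20, 34, 14])
    recursive_sum(arr=[20, 34, 14])
      recursive_sum(arr=[34, 14])
        recursive_sum(arr=[14])
          recursive_sum(arr=[])
          -> return 0
        -> return 14
      -> return 48
    -> return 68
  -> return 75
-> return 104

Final answer: 104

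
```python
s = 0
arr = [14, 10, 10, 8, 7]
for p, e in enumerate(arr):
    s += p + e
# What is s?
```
Trace:
  s=0
  s=14, p=0, e=14
  s=25, p=1, e=10
  s=37, p=2, e=10
  s=48, p=3, e=8
  s=59, p=4, e=7

Final answer: 59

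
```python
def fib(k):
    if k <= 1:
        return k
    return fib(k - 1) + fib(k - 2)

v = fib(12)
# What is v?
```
Call trace (a repeated sub-call is expanded the first time; later identical calls just restate its return value):
fib(k=12)
  fib(k=11)
    fib(k=10)
      fib(k=9)
        fib(k=8)
          fib(k=7)
            fib(k=6)
              fib(k=5)
                fib(k=4)
                  fib(k=3)
                    fib(k=2)
                      fib(k=1)
                      -> return 1
                      fib(k=0)
                      -> return 0
                    -> return 1
                    fib(k=1)
                    -> return 1
                  -> return 2
                  fib(k=2) -> return 1  (same call as traced above)
                -> return 3
                fib(k=3) -> return 2  (same call as traced above)
              -> return 5
              fib(k=4) -> return 3  (same call as traced above)
            -> return 8
            fib(k=5) -> return 5  (same call as traced above)
          -> return 13
          fib(k=6) -> return 8  (same call as traced above)
        -> return 21
        fib(k=7) -> return 13  (same call as traced above)
      -> return 34
      fib(k=8) -> return 21  (same call as traced above)
    -> return 55
    fib(k=9) -> return 34  (same call as traced above)
  -> return 89
  fib(k=10) -> return 55  (same call as traced above)
-> return 144

Final answer: 144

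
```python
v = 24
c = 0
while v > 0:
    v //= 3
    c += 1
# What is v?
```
Trace:
  v=24
  v=24, c=0
  v=8, c=1
  v=2, c=2
  v=0, c=3

Final answer: 0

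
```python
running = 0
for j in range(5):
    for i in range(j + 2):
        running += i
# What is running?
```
Trace:
  running=0
  running=0, j=0, i=0
  running=1, j=0, i=1
  running=1, j=1, i=0
  running=2, j=1, i=1
  running=4, j=1, i=2
  running=4, j=2, i=0
  running=5, j=2, i=1
  running=7, j=2, i=2
  running=10, j=2, i=3
  running=10, j=3, i=0
  running=11, j=3, i=1
  running=13, j=3, i=2
  running=16, j=3, i=3
  running=20, j=3, i=4
  running=20, j=4, i=0
  running=21, j=4, i=1
  running=23, j=4, i=2
  running=26, j=4, i=3
  running=30, j=4, i=4
  running=35, j=4, i=5

Final answer: 35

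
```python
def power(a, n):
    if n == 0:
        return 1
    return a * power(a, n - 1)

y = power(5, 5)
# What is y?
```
Call trace:
power(a=5, n=5)
  power(a=5, n=4)
    power(a=5, n=3)
      power(a=5, n=2)
        power(a=5, n=1)
          power(a=5, n=0)
          -> return 1
        -> return 5
      -> return 25
    -> return 125
  -> return 625
-> return 3125

Final answer: 3125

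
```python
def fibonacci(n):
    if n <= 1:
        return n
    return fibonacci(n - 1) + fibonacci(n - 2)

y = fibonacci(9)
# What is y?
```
Call trace (a repeated sub-call is expanded the first time; later identical calls just restate its return value):
fibonacci(n=9)
  fibonacci(n=8)
    fibonacci(n=7)
      fibonacci(n=6)
        fibonacci(n=5)
          fibonacci(n=4)
            fibonacci(n=3)
              fibonacci(n=2)
                fibonacci(n=1)
                -> return 1
                fibonacci(n=0)
                -> return 0
              -> return 1
              fibonacci(n=1)
              -> return 1
            -> return 2
            fibonacci(n=2) -> return 1  (same call as traced above)
          -> return 3
          fibonacci(n=3) -> return 2  (same call as traced above)
        -> return 5
        fibonacci(n=4) -> return 3  (same call as traced above)
      -> return 8
      fibonacci(n=5) -> return 5  (same call as traced above)
    -> return 13
    fibonacci(n=6) -> return 8  (same call as traced above)
  -> return 21
  fibonacci(n=7) -> return 13  (same call as traced above)
-> return 34

Final answer: 34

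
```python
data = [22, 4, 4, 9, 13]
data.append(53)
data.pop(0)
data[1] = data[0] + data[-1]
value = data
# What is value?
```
Trace:
  data=[22, 4, 4, 9, 13]
  data=[22, 4, 4, 9, 13, 53]
  data=[4, 4, 9, 13, 53]
  data=[4, 57, 9, 13, 53]
  data=[4, 57, 9, 13, 53], value=[4, 57, 9, 13, 53]

Final answer: [4, 57, 9, 13, 53]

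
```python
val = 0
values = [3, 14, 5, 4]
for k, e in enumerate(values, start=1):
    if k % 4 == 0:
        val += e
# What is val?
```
Trace:
  val=0
  val=0, k=1, e=3
  val=0, k=2, e=14
  val=0, k=3, e=5
  val=4, k=4, e=4

Final answer: 4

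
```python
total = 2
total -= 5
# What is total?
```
Trace:
  total=2
  total=-3

Final answer: -3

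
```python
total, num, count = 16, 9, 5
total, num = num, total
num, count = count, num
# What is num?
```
Trace:
  total=16, num=9, count=5
  total=9, num=16, count=5
  total=9, num=5, count=16

Final answer: 5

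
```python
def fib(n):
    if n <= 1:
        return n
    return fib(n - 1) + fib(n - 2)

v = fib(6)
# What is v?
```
Call trace (a repeated sub-call is expanded the first time; later identical calls just restate its return value):
fib(n=6)
  fib(n=5)
    fib(n=4)
      fib(n=3)
        fib(n=2)
          fib(n=1)
          -> return 1
          fib(n=0)
          -> return 0
        -> return 1
        fib(n=1)
        -> return 1
      -> return 2
      fib(n=2) -> return 1  (same call as traced above)
    -> return 3
    fib(n=3) -> return 2  (same call as traced above)
  -> return 5
  fib(n=4) -> return 3  (same call as traced above)
-> return 8

Final answer: 8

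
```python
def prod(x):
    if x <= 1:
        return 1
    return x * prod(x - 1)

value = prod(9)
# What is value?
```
Call trace:
prod(x=9)
  prod(x=8)
    prod(x=7)
      prod(x=6)
        prod(x=5)
          prod(x=4)
            prod(x=3)
              prod(x=2)
                prod(x=1)
                -> return 1
              -> return 2
            -> return 6
          -> return 24
        -> return 120
      -> return 720
    -> return 5040
  -> return 40320
-> return 362880

Final answer: 362880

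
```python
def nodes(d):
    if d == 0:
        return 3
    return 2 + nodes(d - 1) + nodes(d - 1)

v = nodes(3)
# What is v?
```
Call trace (a repeated sub-call is expanded the first time; later identical calls just restate its return value):
nodes(d=3)
  nodes(d=2)
    nodes(d=1)
      nodes(d=0)
      -> return 3
      nodes(d=0)
      -> return 3
    -> return 8
    nodes(d=1) -> return 8  (same call as traced above)
  -> return 18
  nodes(d=2) -> return 18  (same call as traced above)
-> return 38

Final answer: 38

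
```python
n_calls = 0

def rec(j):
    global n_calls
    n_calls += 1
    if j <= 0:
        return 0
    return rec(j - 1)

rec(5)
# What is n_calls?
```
Call trace:
rec(j=5)
  rec(j=4)
    rec(j=3)
      rec(j=2)
        rec(j=1)
          rec(j=0)
          -> return 0
        -> return 0
      -> return 0
    -> return 0
  -> return 0
-> return 0

n_calls is incremented once per call. rec is entered once for each j = 5, 4, 3, 2, 1, 0 (the j <= 0 call returns without recursing), i.e. 5 + 1 calls.
n_calls = 6

Final answer: 6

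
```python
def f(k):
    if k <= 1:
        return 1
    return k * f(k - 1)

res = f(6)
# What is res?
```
Call trace:
f(k=6)
  f(k=5)
    f(k=4)
      f(k=3)
        f(k=2)
          f(k=1)
          -> return 1
        -> return 2
      -> return 6
    -> return 24
  -> return 120
-> return 720

Final answer: 720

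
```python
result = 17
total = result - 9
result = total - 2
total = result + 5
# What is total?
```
Trace:
  result=17
  result=17, total=8
  result=6, total=8
  result=6, total=11

Final answer: 11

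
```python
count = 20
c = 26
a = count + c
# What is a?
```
Trace:
  count=20
  count=20, c=26
  count=20, c=26, a=46

Final answer: 46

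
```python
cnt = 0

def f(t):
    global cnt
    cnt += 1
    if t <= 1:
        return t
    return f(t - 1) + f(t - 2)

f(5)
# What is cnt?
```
Call trace (a repeated sub-call is expanded the first time; later identical calls just restate its return value):
f(t=5)
  f(t=4)
    f(t=3)
      f(t=2)
        f(t=1)
        -> return 1
        f(t=0)
        -> return 0
      -> return 1
      f(t=1)
      -> return 1
    -> return 2
    f(t=2) -> return 1  (same call as traced above)
  -> return 3
  f(t=3) -> return 2  (same call as traced above)
-> return 5

cnt is incremented once per call, so count the calls in each subtree. Let C(t) = number of calls made by f(t).
C(0) = C(1) = 1 (base case, no recursion); C(t) = 1 + C(t - 1) + C(t - 2) otherwise.
C(2) = 1 + C(1) + C(0) = 1 + 1 + 1 = 3
C(3) = 1 + C(2) + C(1) = 1 + 3 + 1 = 5
C(4) = 1 + C(3) + C(2) = 1 + 5 + 3 = 9
C(5) = 1 + C(4) + C(3) = 1 + 9 + 5 = 15
cnt = C(5) = 15

Final answer: 15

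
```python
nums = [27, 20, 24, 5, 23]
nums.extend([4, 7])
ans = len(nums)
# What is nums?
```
Trace:
  nums=[27, 20, 24, 5, 23]
  nums=[27, 20, 24, 5, 23, 4, 7]
  nums=[27, 20, 24, 5, 23, 4, 7], ans=7

Final answer: [27, 20, 24, 5, 23, 4, 7]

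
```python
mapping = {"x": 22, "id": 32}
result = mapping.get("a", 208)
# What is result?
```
Trace:
  mapping={'x': 22, 'id': 32}
  mapping={'x': 22, 'id': 32}, result=208

Final answer: 208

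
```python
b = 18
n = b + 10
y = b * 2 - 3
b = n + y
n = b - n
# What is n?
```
Trace:
  b=18
  b=18, n=28
  b=18, n=28, y=33
  b=61, n=28, y=33
  b=61, n=33, y=33

Final answer: 33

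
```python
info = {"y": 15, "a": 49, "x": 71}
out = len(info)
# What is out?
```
Trace:
  info={'y': 15, 'a': 49, 'x': 71}
  info={'y': 15, 'a': 49, 'x': 71}, out=3

Final answer: 3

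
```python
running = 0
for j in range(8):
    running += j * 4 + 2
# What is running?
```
Trace:
  running=0
  running=2, j=0
  running=8, j=1
  running=18, j=2
  running=32, j=3
  running=50, j=4
  running=72, j=5
  running=98, j=6
  running=128, j=7

Final answer: 128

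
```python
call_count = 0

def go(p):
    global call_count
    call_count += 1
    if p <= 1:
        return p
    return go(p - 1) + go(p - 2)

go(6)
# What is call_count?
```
Call trace (a repeated sub-call is expanded the first time; later identical calls just restate its return value):
go(p=6)
  go(p=5)
    go(p=4)
      go(p=3)
        go(p=2)
          go(p=1)
          -> return 1
          go(p=0)
          -> return 0
        -> return 1
        go(p=1)
        -> return 1
      -> return 2
      go(p=2) -> return 1  (same call as traced above)
    -> return 3
    go(p=3) -> return 2  (same call as traced above)
  -> return 5
  go(p=4) -> return 3  (same call as traced above)
-> return 8

call_count is incremented once per call, so count the calls in each subtree. Let C(p) = number of calls made by go(p).
C(0) = C(1) = 1 (base case, no recursion); C(p) = 1 + C(p - 1) + C(p - 2) otherwise.
C(2) = 1 + C(1) + C(0) = 1 + 1 + 1 = 3
C(3) = 1 + C(2) + C(1) = 1 + 3 + 1 = 5
C(4) = 1 + C(3) + C(2) = 1 + 5 + 3 = 9
C(5) = 1 + C(4) + C(3) = 1 + 9 + 5 = 15
C(6) = 1 + C(5) + C(4) = 1 + 15 + 9 = 25
call_count = C(6) = 25

Final answer: 25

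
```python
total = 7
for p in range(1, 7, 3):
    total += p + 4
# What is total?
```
Trace:
  total=7
  total=12, p=1
  total=20, p=4

Final answer: 20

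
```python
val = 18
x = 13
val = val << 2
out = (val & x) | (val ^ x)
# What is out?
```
Trace:
  val=18
  val=18, x=13
  val=72, x=13
  val=72, x=13, out=77

Final answer: 77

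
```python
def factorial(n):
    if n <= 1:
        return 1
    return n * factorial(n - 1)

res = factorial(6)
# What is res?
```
Call trace:
factorial(n=6)
  factorial(n=5)
    factorial(n=4)
      factorial(n=3)
        factorial(n=2)
          factorial(n=1)
          -> return 1
        -> return 2
      -> return 6
    -> return 24
  -> return 120
-> return 720

Final answer: 720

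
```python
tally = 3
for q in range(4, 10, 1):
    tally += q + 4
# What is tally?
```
Trace:
  tally=3
  tally=11, q=4
  tally=20, q=5
  tally=30, q=6
  tally=41, q=7
  tally=53, q=8
  tally=66, q=9

Final answer: 66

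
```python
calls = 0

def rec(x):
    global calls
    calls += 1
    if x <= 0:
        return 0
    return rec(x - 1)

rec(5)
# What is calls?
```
Call trace:
rec(x=5)
  rec(x=4)
    rec(x=3)
      rec(x=2)
        rec(x=1)
          rec(x=0)
          -> return 0
        -> return 0
      -> return 0
    -> return 0
  -> return 0
-> return 0

calls is incremented once per call. rec is entered once for each x = 5, 4, 3, 2, 1, 0 (the x <= 0 call returns without recursing), i.e. 5 + 1 calls.
calls = 6

Final answer: 6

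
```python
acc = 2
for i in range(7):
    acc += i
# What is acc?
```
Trace:
  acc=2
  acc=2, i=0
  acc=3, i=1
  acc=5, i=2
  acc=8, i=3
  acc=12, i=4
  acc=17, i=5
  acc=23, i=6

Final answer: 23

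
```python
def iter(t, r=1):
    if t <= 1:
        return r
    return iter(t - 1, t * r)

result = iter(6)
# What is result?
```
Call trace:
iter(t=6, r=1)
  iter(t=5, r=6)
    iter(t=4, r=30)
      iter(t=3, r=120)
        iter(t=2, r=360)
          iter(t=1, r=720)
          -> return 720
        -> return 720
      -> return 720
    -> return 720
  -> return 720
-> return 720

Final answer: 720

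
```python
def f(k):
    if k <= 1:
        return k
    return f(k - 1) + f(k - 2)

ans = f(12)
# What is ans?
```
Call trace (a repeated sub-call is expanded the first time; later identical calls just restate its return value):
f(k=12)
  f(k=11)
    f(k=10)
      f(k=9)
        f(k=8)
          f(k=7)
            f(k=6)
              f(k=5)
                f(k=4)
                  f(k=3)
                    f(k=2)
                      f(k=1)
                      -> return 1
                      f(k=0)
                      -> return 0
                    -> return 1
                    f(k=1)
                    -> return 1
                  -> return 2
                  f(k=2) -> return 1  (same call as traced above)
                -> return 3
                f(k=3) -> return 2  (same call as traced above)
              -> return 5
              f(k=4) -> return 3  (same call as traced above)
            -> return 8
            f(k=5) -> return 5  (same call as traced above)
          -> return 13
          f(k=6) -> return 8  (same call as traced above)
        -> return 21
        f(k=7) -> return 13  (same call as traced above)
      -> return 34
      f(k=8) -> return 21  (same call as traced above)
    -> return 55
    f(k=9) -> return 34  (same call as traced above)
  -> return 89
  f(k=10) -> return 55  (same call as traced above)
-> return 144

Final answer: 144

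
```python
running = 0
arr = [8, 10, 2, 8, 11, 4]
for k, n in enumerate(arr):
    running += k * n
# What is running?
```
Trace:
  running=0
  running=0, k=0, n=8
  running=10, k=1, n=10
  running=14, k=2, n=2
  running=38, k=3, n=8
  running=82, k=4, n=11
  running=102, k=5, n=4

Final answer: 102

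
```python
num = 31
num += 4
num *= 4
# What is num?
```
Trace:
  num=31
  num=35
  num=140

Final answer: 140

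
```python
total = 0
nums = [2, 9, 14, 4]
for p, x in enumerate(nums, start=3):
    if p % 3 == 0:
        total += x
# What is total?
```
Trace:
  total=0
  total=2, p=3, x=2
  total=2, p=4, x=9
  total=2, p=5, x=14
  total=6, p=6, x=4

Final answer: 6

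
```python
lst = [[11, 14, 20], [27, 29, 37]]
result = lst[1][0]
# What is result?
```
Trace:
  lst=[[11, 14, 20], [27, 29, 37]]
  lst=[[11, 14, 20], [27, 29, 37]], result=27

Final answer: 27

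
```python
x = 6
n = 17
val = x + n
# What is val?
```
Trace:
  x=6
  x=6, n=17
  x=6, n=17, val=23

Final answer: 23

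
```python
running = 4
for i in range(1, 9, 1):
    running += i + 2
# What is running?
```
Trace:
  running=4
  running=7, i=1
  running=11, i=2
  running=16, i=3
  running=22, i=4
  running=29, i=5
  running=37, i=6
  running=46, i=7
  running=56, i=8

Final answer: 56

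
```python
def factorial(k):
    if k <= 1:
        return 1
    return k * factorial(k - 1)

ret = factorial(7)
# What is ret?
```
Call trace:
factorial(k=7)
  factorial(k=6)
    factorial(k=5)
      factorial(k=4)
        factorial(k=3)
          factorial(k=2)
            factorial(k=1)
            -> return 1
          -> return 2
        -> return 6
      -> return 24
    -> return 120
  -> return 720
-> return 5040

Final answer: 5040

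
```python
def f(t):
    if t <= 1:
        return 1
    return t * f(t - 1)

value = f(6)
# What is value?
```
Call trace:
f(t=6)
  f(t=5)
    f(t=4)
      f(t=3)
        f(t=2)
          f(t=1)
          -> return 1
        -> return 2
      -> return 6
    -> return 24
  -> return 120
-> return 720

Final answer: 720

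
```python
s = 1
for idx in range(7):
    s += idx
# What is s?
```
Trace:
  s=1
  s=1, idx=0
  s=2, idx=1
  s=4, idx=2
  s=7, idx=3
  s=11, idx=4
  s=16, idx=5
  s=22, idx=6

Final answer: 22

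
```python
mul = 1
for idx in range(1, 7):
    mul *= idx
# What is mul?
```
Trace:
  mul=1
  mul=1, idx=1
  mul=2, idx=2
  mul=6, idx=3
  mul=24, idx=4
  mul=120, idx=5
  mul=720, idx=6

Final answer: 720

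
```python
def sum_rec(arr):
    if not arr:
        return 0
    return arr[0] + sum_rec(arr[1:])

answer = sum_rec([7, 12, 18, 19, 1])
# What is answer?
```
Call trace:
sum_rec(arr=[7, 12, 18, 19, 1])
  sum_rec(arr=[12, 18, 19, 1])
    sum_rec(arr=[18, 19, 1])
      sum_rec(arr=[19, 1])
        sum_rec(arr=[1])
          sum_rec(arr=[])
          -> return 0
        -> return 1
      -> return 20
    -> return 38
  -> return 50
-> return 57

Final answer: 57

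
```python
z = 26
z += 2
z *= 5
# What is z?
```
Trace:
  z=26
  z=28
  z=140

Final answer: 140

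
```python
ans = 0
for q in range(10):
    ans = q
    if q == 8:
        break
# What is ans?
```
Trace:
  ans=0
  ans=0, q=0
  ans=1, q=1
  ans=2, q=2
  ans=3, q=3
  ans=4, q=4
  ans=5, q=5
  ans=6, q=6
  ans=7, q=7
  ans=8, q=8

Final answer: 8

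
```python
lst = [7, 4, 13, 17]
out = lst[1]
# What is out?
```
Trace:
  lst=[7, 4, 13, 17]
  lst=[7, 4, 13, 17], out=4

Final answer: 4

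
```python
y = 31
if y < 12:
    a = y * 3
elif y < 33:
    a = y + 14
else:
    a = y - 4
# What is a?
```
Trace:
  y=31
  y=31, a=45

Final answer: 45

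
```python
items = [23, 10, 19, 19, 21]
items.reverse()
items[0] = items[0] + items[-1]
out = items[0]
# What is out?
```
Trace:
  items=[23, 10, 19, 19, 21]
  items=[21, 19, 19, 10, 23]
  items=[44, 19, 19, 10, 23]
  items=[44, 19, 19, 10, 23], out=44

Final answer: 44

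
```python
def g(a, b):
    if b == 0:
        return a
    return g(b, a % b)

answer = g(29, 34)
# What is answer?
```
Call trace:
g(a=29, b=34)
  g(a=34, b=29)
    g(a=29, b=5)
      g(a=5, b=4)
        g(a=4, b=1)
          g(a=1, b=0)
          -> return 1
        -> return 1
      -> return 1
    -> return 1
  -> return 1
-> return 1

Final answer: 1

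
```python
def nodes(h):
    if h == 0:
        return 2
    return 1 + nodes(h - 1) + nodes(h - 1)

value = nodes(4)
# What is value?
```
Call trace (a repeated sub-call is expanded the first time; later identical calls just restate its return value):
nodes(h=4)
  nodes(h=3)
    nodes(h=2)
      nodes(h=1)
        nodes(h=0)
        -> return 2
        nodes(h=0)
        -> return 2
      -> return 5
      nodes(h=1) -> return 5  (same call as traced above)
    -> return 11
    nodes(h=2) -> return 11  (same call as traced above)
  -> return 23
  nodes(h=3) -> return 23  (same call as traced above)
-> return 47

Final answer: 47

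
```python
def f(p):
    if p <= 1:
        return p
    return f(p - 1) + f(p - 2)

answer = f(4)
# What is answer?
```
Call trace (a repeated sub-call is expanded the first time; later identical calls just restate its return value):
f(p=4)
  f(p=3)
    f(p=2)
      f(p=1)
      -> return 1
      f(p=0)
      -> return 0
    -> return 1
    f(p=1)
    -> return 1
  -> return 2
  f(p=2) -> return 1  (same call as traced above)
-> return 3

Final answer: 3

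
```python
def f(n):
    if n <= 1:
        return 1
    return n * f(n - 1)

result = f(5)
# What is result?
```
Call trace:
f(n=5)
  f(n=4)
    f(n=3)
      f(n=2)
        f(n=1)
        -> return 1
      -> return 2
    -> return 6
  -> return 24
-> return 120

Final answer: 120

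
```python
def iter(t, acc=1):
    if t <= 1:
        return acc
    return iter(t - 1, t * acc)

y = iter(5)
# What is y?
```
Call trace:
iter(t=5, acc=1)
  iter(t=4, acc=5)
    iter(t=3, acc=20)
      iter(t=2, acc=60)
        iter(t=1, acc=120)
        -> return 120
      -> return 120
    -> return 120
  -> return 120
-> return 120

Final answer: 120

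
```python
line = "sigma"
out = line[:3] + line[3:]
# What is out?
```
Trace:
  line='sigma'
  line='sigma', out='sigma'

Final answer: 'sigma'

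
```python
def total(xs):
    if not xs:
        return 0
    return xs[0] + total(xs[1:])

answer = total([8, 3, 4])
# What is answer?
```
Call trace:
total(xs=[8, 3, 4])
  total(xs=[3, 4])
    total(xs=[4])
      total(xs=[])
      -> return 0
    -> return 4
  -> return 7
-> return 15

Final answer: 15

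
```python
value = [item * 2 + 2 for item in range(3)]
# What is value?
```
Trace:
  item=0
  item=1
  item=2
  value=[2, 4, 6]

Final answer: [2, 4, 6]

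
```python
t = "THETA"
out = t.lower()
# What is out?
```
Trace:
  t='THETA'
  t='THETA', out='theta'

Final answer: 'theta'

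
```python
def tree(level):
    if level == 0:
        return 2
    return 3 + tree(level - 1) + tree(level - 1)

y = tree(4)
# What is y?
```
Call trace (a repeated sub-call is expanded the first time; later identical calls just restate its return value):
tree(level=4)
  tree(level=3)
    tree(level=2)
      tree(level=1)
        tree(level=0)
        -> return 2
        tree(level=0)
        -> return 2
      -> return 7
      tree(level=1) -> return 7  (same call as traced above)
    -> return 17
    tree(level=2) -> return 17  (same call as traced above)
  -> return 37
  tree(level=3) -> return 37  (same call as traced above)
-> return 77

Final answer: 77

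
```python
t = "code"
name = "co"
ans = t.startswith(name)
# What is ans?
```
Trace:
  t='code'
  t='code', name='co'
  t='code', name='co', ans=True

Final answer: True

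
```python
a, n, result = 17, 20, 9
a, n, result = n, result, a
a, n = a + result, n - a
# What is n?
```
Trace:
  a=17, n=20, result=9
  a=20, n=9, result=17
  a=37, n=-11, result=17

Final answer: -11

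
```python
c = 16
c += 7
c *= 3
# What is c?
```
Trace:
  c=16
  c=23
  c=69

Final answer: 69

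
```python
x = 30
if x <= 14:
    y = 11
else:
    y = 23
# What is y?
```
Trace:
  x=30
  x=30, y=23

Final answer: 23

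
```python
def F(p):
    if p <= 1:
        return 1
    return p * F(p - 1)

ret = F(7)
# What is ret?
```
Call trace:
F(p=7)
  F(p=6)
    F(p=5)
      F(p=4)
        F(p=3)
          F(p=2)
            F(p=1)
            -> return 1
          -> return 2
        -> return 6
      -> return 24
    -> return 120
  -> return 720
-> return 5040

Final answer: 5040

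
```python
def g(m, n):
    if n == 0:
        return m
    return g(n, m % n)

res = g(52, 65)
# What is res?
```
Call trace:
g(m=52, n=65)
  g(m=65, n=52)
    g(m=52, n=13)
      g(m=13, n=0)
      -> return 13
    -> return 13
  -> return 13
-> return 13

Final answer: 13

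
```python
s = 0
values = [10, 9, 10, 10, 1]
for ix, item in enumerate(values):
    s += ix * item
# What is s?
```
Trace:
  s=0
  s=0, ix=0, item=10
  s=9, ix=1, item=9
  s=29, ix=2, item=10
  s=59, ix=3, item=10
  s=63, ix=4, item=1

Final answer: 63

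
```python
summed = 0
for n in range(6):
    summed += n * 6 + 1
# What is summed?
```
Trace:
  summed=0
  summed=1, n=0
  summed=8, n=1
  summed=21, n=2
  summed=40, n=3
  summed=65, n=4
  summed=96, n=5

Final answer: 96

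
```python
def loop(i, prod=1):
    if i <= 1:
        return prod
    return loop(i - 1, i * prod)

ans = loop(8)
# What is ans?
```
Call trace:
loop(i=8, prod=1)
  loop(i=7, prod=8)
    loop(i=6, prod=56)
      loop(i=5, prod=336)
        loop(i=4, prod=1680)
          loop(i=3, prod=6720)
            loop(i=2, prod=20160)
              loop(i=1, prod=40320)
              -> return 40320
            -> return 40320
          -> return 40320
        -> return 40320
      -> return 40320
    -> return 40320
  -> return 40320
-> return 40320

Final answer: 40320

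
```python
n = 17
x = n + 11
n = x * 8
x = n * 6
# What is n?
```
Trace:
  n=17
  n=17, x=28
  n=224, x=28
  n=224, x=1344

Final answer: 224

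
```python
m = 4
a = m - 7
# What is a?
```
Trace:
  m=4
  m=4, a=-3

Final answer: -3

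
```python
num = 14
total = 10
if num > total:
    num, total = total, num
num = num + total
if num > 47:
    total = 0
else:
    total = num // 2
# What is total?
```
Trace:
  num=14
  num=14, total=10
  num=10, total=14
  num=24, total=14
  num=24, total=12

Final answer: 12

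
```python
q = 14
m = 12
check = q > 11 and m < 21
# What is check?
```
Trace:
  q=14
  q=14, m=12
  q=14, m=12, check=True

Final answer: True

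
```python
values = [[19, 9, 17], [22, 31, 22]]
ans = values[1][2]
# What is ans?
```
Trace:
  values=[[19, 9, 17], [22, 31, 22]]
  values=[[19, 9, 17], [22, 31, 22]], ans=22

Final answer: 22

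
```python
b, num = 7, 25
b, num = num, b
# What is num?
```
Trace:
  b=7, num=25
  b=25, num=7

Final answer: 7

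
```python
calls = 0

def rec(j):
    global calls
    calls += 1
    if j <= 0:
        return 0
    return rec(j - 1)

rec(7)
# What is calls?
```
Call trace:
rec(j=7)
  rec(j=6)
    rec(j=5)
      rec(j=4)
        rec(j=3)
          rec(j=2)
            rec(j=1)
              rec(j=0)
              -> return 0
            -> return 0
          -> return 0
        -> return 0
      -> return 0
    -> return 0
  -> return 0
-> return 0

calls is incremented once per call. rec is entered once for each j = 7, 6, 5, 4, 3, 2, 1, 0 (the j <= 0 call returns without recursing), i.e. 7 + 1 calls.
calls = 8

Final answer: 8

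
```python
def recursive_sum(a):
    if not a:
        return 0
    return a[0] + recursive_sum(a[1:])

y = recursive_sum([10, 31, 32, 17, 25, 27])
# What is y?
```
Call trace:
recursive_sum(a=[10, 31, 32, 17, 25, 27])
  recursive_sum(a=[31, 32, 17, 25, 27])
    recursive_sum(a=[32, 17, 25, 27])
      recursive_sum(a=[17, 25, 27])
        recursive_sum(a=[25, 27])
          recursive_sum(a=[27])
            recursive_sum(a=[])
            -> return 0
          -> return 27
        -> return 52
      -> return 69
    -> return 101
  -> return 132
-> return 142

Final answer: 142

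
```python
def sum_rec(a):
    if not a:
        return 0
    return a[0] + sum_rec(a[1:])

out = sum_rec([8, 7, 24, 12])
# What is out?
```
Call trace:
sum_rec(a=[8, 7, 24, 12])
  sum_rec(a=[7, 24, 12])
    sum_rec(a=[24, 12])
      sum_rec(a=[12])
        sum_rec(a=[])
        -> return 0
      -> return 12
    -> return 36
  -> return 43
-> return 51

Final answer: 51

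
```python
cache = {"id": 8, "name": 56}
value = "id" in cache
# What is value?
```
Trace:
  cache={'id': 8, 'name': 56}
  cache={'id': 8, 'name': 56}, value=True

Final answer: True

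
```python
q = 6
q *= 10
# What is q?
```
Trace:
  q=6
  q=60

Final answer: 60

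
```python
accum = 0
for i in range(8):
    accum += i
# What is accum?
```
Trace:
  accum=0
  accum=0, i=0
  accum=1, i=1
  accum=3, i=2
  accum=6, i=3
  accum=10, i=4
  accum=15, i=5
  accum=21, i=6
  accum=28, i=7

Final answer: 28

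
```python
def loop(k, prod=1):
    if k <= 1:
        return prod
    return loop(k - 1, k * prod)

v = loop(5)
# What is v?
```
Call trace:
loop(k=5, prod=1)
  loop(k=4, prod=5)
    loop(k=3, prod=20)
      loop(k=2, prod=60)
        loop(k=1, prod=120)
        -> return 120
      -> return 120
    -> return 120
  -> return 120
-> return 120

Final answer: 120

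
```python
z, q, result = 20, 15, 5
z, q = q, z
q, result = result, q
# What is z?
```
Trace:
  z=20, q=15, result=5
  z=15, q=20, result=5
  z=15, q=5, result=20

Final answer: 15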